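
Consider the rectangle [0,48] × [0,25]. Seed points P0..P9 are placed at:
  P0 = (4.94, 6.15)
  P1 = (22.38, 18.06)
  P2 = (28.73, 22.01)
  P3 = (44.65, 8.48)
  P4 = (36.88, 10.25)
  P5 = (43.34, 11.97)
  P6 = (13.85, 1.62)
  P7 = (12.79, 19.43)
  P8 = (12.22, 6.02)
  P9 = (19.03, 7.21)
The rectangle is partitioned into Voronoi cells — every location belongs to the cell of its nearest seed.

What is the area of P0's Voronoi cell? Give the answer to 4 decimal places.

1. box [0,48]×[0,25]: [(0, 0) (48, 0) (48, 25) (0, 25)]
2. ⊥bis P0·P1 via (13.66,12.105): [(0, 0) (21.9267, 0) (4.8538, 25) (0, 25)]  |A|=334.7562
3. ⊥bis P0·P2 via (16.835,14.08): [(0, 0) (21.9267, 0) (4.8538, 25) (0, 25)]  |A|=334.7562
4. ⊥bis P0·P3 via (24.795,7.315): [(0, 0) (21.9267, 0) (4.8538, 25) (0, 25)]  |A|=334.7562
5. ⊥bis P0·P4 via (20.91,8.2): [(0, 0) (21.9267, 0) (4.8538, 25) (0, 25)]  |A|=334.7562
6. ⊥bis P0·P5 via (24.14,9.06): [(0, 0) (21.9267, 0) (4.8538, 25) (0, 25)]  |A|=334.7562
7. ⊥bis P0·P6 via (9.395,3.885): [(0, 0) (7.4198, 0) (13.6108, 12.177) (4.8538, 25) (0, 25)]  |A|=246.431
8. ⊥bis P0·P7 via (8.865,12.79): [(0, 18.0302) (0, 0) (7.4198, 0) (12.7538, 10.4913)]  |A|=153.8983
9. ⊥bis P0·P8 via (8.58,6.085): [(8.7015, 12.8867) (0, 18.0302) (0, 0) (7.4198, 0) (8.5096, 2.1436)]  |A|=131.9013
10. ⊥bis P0·P9 via (11.985,6.68): [(8.7015, 12.8867) (0, 18.0302) (0, 0) (7.4198, 0) (8.5096, 2.1436)]  |A|=131.9013
11. canonical 5-gon: [(8.7015, 12.8867) (0, 18.0302) (0, 0) (7.4198, 0) (8.5096, 2.1436)]
12. shoelace: 131.9013

Area of P0's cell: 131.9013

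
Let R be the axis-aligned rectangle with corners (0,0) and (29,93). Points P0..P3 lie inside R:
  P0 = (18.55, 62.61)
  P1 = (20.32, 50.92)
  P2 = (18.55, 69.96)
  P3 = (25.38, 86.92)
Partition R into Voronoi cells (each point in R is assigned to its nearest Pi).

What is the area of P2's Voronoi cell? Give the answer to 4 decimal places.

Area of P2's cell: 439.6762

1. box [0,29]×[0,93]: [(0, 0) (29, 0) (29, 93) (0, 93)]
2. ⊥bis P2·P0 via (18.55,66.285): [(0, 66.285) (29, 66.285) (29, 93) (0, 93)]  |A|=774.735
3. ⊥bis P2·P1 via (19.435,60.44): [(0, 66.285) (29, 66.285) (29, 93) (0, 93)]  |A|=774.735
4. ⊥bis P2·P3 via (21.965,78.44): [(0, 87.2856) (0, 66.285) (29, 66.285) (29, 75.6069)]  |A|=439.6762
5. canonical 4-gon: [(0, 87.2856) (0, 66.285) (29, 66.285) (29, 75.6069)]
6. shoelace: 439.6762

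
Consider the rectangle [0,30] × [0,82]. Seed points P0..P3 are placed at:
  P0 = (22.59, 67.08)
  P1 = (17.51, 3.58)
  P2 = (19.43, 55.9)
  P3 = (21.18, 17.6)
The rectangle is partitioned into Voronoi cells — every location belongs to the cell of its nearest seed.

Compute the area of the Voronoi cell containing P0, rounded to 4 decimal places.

Area of P0's cell: 564.3386

1. box [0,30]×[0,82]: [(0, 0) (30, 0) (30, 82) (0, 82)]
2. ⊥bis P0·P1 via (20.05,35.33): [(0, 36.934) (30, 34.534) (30, 82) (0, 82)]  |A|=1387.98
3. ⊥bis P0·P2 via (21.01,61.49): [(0, 67.4284) (30, 58.949) (30, 82) (0, 82)]  |A|=564.3386
4. ⊥bis P0·P3 via (21.885,42.34): [(0, 67.4284) (30, 58.949) (30, 82) (0, 82)]  |A|=564.3386
5. canonical 4-gon: [(0, 67.4284) (30, 58.949) (30, 82) (0, 82)]
6. shoelace: 564.3386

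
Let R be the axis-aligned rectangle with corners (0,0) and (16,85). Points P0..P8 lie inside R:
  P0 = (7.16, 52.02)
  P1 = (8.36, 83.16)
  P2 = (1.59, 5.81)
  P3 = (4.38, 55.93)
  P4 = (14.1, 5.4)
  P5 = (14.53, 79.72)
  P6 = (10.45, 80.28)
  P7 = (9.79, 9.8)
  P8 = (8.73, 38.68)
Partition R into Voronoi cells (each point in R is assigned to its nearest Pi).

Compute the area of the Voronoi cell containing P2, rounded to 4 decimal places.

Area of P2's cell: 89.2883

1. box [0,16]×[0,85]: [(0, 0) (16, 0) (16, 85) (0, 85)]
2. ⊥bis P2·P0 via (4.375,28.915): [(0, 29.4423) (0, 0) (16, 0) (16, 27.5138)]  |A|=455.6489
3. ⊥bis P2·P1 via (4.975,44.485): [(0, 29.4423) (0, 0) (16, 0) (16, 27.5138)]  |A|=455.6489
4. ⊥bis P2·P3 via (2.985,30.87): [(0, 29.4423) (0, 0) (16, 0) (16, 27.5138)]  |A|=455.6489
5. ⊥bis P2·P4 via (7.845,5.605): [(8.5923, 28.4067) (0, 29.4423) (0, 0) (7.6613, 0)]  |A|=235.3047
6. ⊥bis P2·P5 via (8.06,42.765): [(8.5923, 28.4067) (0, 29.4423) (0, 0) (7.6613, 0)]  |A|=235.3047
7. ⊥bis P2·P6 via (6.02,43.045): [(8.5923, 28.4067) (0, 29.4423) (0, 0) (7.6613, 0)]  |A|=235.3047
8. ⊥bis P2·P7 via (5.69,7.805): [(7.7766, 3.5168) (0, 19.4987) (0, 0) (7.6613, 0)]  |A|=89.2883
9. ⊥bis P2·P8 via (5.16,22.245): [(7.7766, 3.5168) (0, 19.4987) (0, 0) (7.6613, 0)]  |A|=89.2883
10. canonical 4-gon: [(7.7766, 3.5168) (0, 19.4987) (0, 0) (7.6613, 0)]
11. shoelace: 89.2883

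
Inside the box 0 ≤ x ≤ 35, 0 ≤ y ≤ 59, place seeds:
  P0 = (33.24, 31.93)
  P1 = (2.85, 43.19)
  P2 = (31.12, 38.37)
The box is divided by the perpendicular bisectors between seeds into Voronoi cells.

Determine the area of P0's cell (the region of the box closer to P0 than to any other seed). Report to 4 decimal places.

1. box [0,35]×[0,59]: [(0, 0) (35, 0) (35, 59) (0, 59)]
2. ⊥bis P0·P1 via (18.045,37.56): [(4.1284, 0) (35, 0) (35, 59) (25.9889, 59)]  |A|=1176.5405
3. ⊥bis P0·P2 via (32.18,35.15): [(15.0644, 29.5157) (4.1284, 0) (35, 0) (35, 36.0783)]  |A|=815.2189
4. canonical 4-gon: [(15.0644, 29.5157) (4.1284, 0) (35, 0) (35, 36.0783)]
5. shoelace: 815.2189

Area of P0's cell: 815.2189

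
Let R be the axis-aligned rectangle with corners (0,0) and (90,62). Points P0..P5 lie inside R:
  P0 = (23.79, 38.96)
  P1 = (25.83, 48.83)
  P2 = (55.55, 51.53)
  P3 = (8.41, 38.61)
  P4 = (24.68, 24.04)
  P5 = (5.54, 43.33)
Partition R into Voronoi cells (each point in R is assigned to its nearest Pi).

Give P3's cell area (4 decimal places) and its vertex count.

Area of P3's cell: 318.4683 (5 vertices)

1. box [0,90]×[0,62]: [(0, 0) (90, 0) (90, 62) (0, 62)]
2. ⊥bis P3·P0 via (16.1,38.785): [(0, 0) (16.9826, 0) (15.5717, 62) (0, 62)]  |A|=1009.184
3. ⊥bis P3·P1 via (17.12,43.72): [(0, 0) (16.9826, 0) (15.942, 45.7279) (6.3955, 62) (0, 62)]  |A|=934.5256
4. ⊥bis P3·P2 via (31.98,45.07): [(0, 0) (16.9826, 0) (15.942, 45.7279) (6.3955, 62) (0, 62)]  |A|=934.5256
5. ⊥bis P3·P4 via (16.545,31.325): [(0, 12.8496) (16.2766, 31.0253) (15.942, 45.7279) (6.3955, 62) (0, 62)]  |A|=566.5069
6. ⊥bis P3·P5 via (6.975,40.97): [(0, 36.7288) (0, 12.8496) (16.2766, 31.0253) (15.942, 45.7279) (15.6417, 46.2398)]  |A|=318.4683
7. canonical 5-gon: [(0, 36.7288) (0, 12.8496) (16.2766, 31.0253) (15.942, 45.7279) (15.6417, 46.2398)]
8. shoelace: 318.4683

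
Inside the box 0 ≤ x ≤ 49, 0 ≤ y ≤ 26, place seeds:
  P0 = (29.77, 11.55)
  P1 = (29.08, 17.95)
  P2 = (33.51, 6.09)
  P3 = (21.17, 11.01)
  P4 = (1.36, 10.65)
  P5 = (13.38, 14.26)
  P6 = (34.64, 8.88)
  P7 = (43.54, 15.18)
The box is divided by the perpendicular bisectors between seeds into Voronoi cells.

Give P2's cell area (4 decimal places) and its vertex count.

Area of P2's cell: 126.5654 (5 vertices)

1. box [0,49]×[0,26]: [(0, 0) (49, 0) (49, 26) (0, 26)]
2. ⊥bis P2·P0 via (31.64,8.82): [(18.7637, 0) (49, 0) (49, 20.7113)]  |A|=313.1158
3. ⊥bis P2·P1 via (31.295,12.02): [(42.328, 16.1411) (18.7637, 0) (49, 0) (49, 18.6333)]  |A|=306.1835
4. ⊥bis P2·P3 via (27.34,8.55): [(42.328, 16.1411) (25.8725, 4.8694) (23.9311, 0) (49, 0) (49, 18.6333)]  |A|=293.6026
5. ⊥bis P2·P4 via (17.435,8.37): [(42.328, 16.1411) (25.8725, 4.8694) (23.9311, 0) (49, 0) (49, 18.6333)]  |A|=293.6026
6. ⊥bis P2·P5 via (23.445,10.175): [(42.328, 16.1411) (25.8725, 4.8694) (23.9311, 0) (49, 0) (49, 18.6333)]  |A|=293.6026
7. ⊥bis P2·P6 via (34.075,7.485): [(31.32, 8.6008) (25.8725, 4.8694) (23.9311, 0) (49, 0) (49, 1.4401)]  |A|=130.1779
8. ⊥bis P2·P7 via (38.525,10.635): [(45.616, 2.8107) (31.32, 8.6008) (25.8725, 4.8694) (23.9311, 0) (48.1633, 0)]  |A|=126.5654
9. canonical 5-gon: [(45.616, 2.8107) (31.32, 8.6008) (25.8725, 4.8694) (23.9311, 0) (48.1633, 0)]
10. shoelace: 126.5654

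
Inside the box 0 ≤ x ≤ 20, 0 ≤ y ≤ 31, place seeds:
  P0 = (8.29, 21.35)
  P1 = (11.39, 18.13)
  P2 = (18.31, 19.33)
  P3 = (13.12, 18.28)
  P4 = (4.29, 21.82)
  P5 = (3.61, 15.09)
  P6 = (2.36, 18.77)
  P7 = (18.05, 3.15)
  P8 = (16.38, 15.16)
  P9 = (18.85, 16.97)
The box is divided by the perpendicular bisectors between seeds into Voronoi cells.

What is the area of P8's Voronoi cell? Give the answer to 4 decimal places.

1. box [0,20]×[0,31]: [(0, 0) (20, 0) (20, 31) (0, 31)]
2. ⊥bis P8·P0 via (12.335,18.255): [(0, 2.1338) (0, 0) (20, 0) (20, 28.2727)]  |A|=304.0656
3. ⊥bis P8·P1 via (13.885,16.645): [(3.9781, 0) (20, 0) (20, 26.919)]  |A|=215.6475
4. ⊥bis P8·P2 via (17.345,17.245): [(14.9123, 18.3709) (3.9781, 0) (20, 0) (20, 16.0162)]  |A|=187.9122
5. ⊥bis P8·P3 via (14.75,16.72): [(15.8948, 17.9162) (12.5803, 14.453) (3.9781, 0) (20, 0) (20, 16.0162)]  |A|=185.4571
6. ⊥bis P8·P4 via (10.335,18.49): [(15.8948, 17.9162) (12.5803, 14.453) (3.9781, 0) (20, 0) (20, 16.0162)]  |A|=185.4571
7. ⊥bis P8·P5 via (9.995,15.125): [(15.8948, 17.9162) (12.5803, 14.453) (10.0222, 10.155) (10.0779, 0) (20, 0) (20, 16.0162)]  |A|=154.485
8. ⊥bis P8·P6 via (9.37,16.965): [(15.8948, 17.9162) (12.5803, 14.453) (10.0222, 10.155) (10.0779, 0) (20, 0) (20, 16.0162)]  |A|=154.485
9. ⊥bis P8·P7 via (17.215,9.155): [(15.8948, 17.9162) (12.5803, 14.453) (10.0222, 10.155) (10.0332, 8.1564) (20, 9.5423) (20, 16.0162)]  |A|=66.468
10. ⊥bis P8·P9 via (17.615,16.065): [(16.4451, 17.6615) (15.8948, 17.9162) (12.5803, 14.453) (10.0222, 10.155) (10.0332, 8.1564) (20, 9.5423) (20, 12.8103)]  |A|=60.7697
11. canonical 7-gon: [(16.4451, 17.6615) (15.8948, 17.9162) (12.5803, 14.453) (10.0222, 10.155) (10.0332, 8.1564) (20, 9.5423) (20, 12.8103)]
12. shoelace: 60.7697

Area of P8's cell: 60.7697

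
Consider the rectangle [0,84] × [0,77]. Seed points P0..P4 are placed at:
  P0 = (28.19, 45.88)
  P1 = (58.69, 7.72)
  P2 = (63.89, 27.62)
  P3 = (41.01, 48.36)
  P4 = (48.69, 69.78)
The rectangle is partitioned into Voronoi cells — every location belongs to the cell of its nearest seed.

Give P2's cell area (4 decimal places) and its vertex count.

Area of P2's cell: 1232.2353 (4 vertices)

1. box [0,84]×[0,77]: [(0, 0) (84, 0) (84, 77) (0, 77)]
2. ⊥bis P2·P0 via (46.04,36.75): [(27.2429, 0) (84, 0) (84, 77) (66.6273, 77)]  |A|=2853.9975
3. ⊥bis P2·P1 via (61.29,17.67): [(39.2294, 23.4346) (84, 11.7357) (84, 77) (66.6273, 77)]  |A|=1926.2504
4. ⊥bis P2·P3 via (52.45,37.99): [(39.2509, 23.429) (84, 11.7357) (84, 72.7954)]  |A|=1366.1833
5. ⊥bis P2·P4 via (56.29,48.7): [(65.0071, 51.8428) (39.2509, 23.429) (84, 11.7357) (84, 58.6903)]  |A|=1232.2353
6. canonical 4-gon: [(65.0071, 51.8428) (39.2509, 23.429) (84, 11.7357) (84, 58.6903)]
7. shoelace: 1232.2353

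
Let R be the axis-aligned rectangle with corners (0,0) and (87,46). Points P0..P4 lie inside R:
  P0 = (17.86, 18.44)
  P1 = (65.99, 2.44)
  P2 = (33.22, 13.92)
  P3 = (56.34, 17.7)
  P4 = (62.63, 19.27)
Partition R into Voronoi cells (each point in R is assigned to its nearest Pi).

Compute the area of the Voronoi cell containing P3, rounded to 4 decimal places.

1. box [0,87]×[0,46]: [(0, 0) (87, 0) (87, 46) (0, 46)]
2. ⊥bis P3·P0 via (37.1,18.07): [(36.7525, 0) (87, 0) (87, 46) (37.6371, 46)]  |A|=2291.0388
3. ⊥bis P3·P1 via (61.165,10.07): [(36.7525, 0) (45.2408, 0) (87, 26.4073) (87, 46) (37.6371, 46)]  |A|=1739.6647
4. ⊥bis P3·P2 via (44.78,15.81): [(47.1658, 1.2173) (87, 26.4073) (87, 46) (39.8441, 46)]  |A|=1446.1129
5. ⊥bis P3·P4 via (59.485,18.485): [(47.1658, 1.2173) (61.5281, 10.2996) (52.6172, 46) (39.8441, 46)]  |A|=582.8417
6. canonical 4-gon: [(47.1658, 1.2173) (61.5281, 10.2996) (52.6172, 46) (39.8441, 46)]
7. shoelace: 582.8417

Area of P3's cell: 582.8417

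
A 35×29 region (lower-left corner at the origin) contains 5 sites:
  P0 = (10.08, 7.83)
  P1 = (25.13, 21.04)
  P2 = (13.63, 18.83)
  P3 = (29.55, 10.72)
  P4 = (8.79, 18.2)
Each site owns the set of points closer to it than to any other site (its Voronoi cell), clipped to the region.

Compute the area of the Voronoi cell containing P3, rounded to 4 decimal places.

1. box [0,35]×[0,29]: [(0, 0) (35, 0) (35, 29) (0, 29)]
2. ⊥bis P3·P0 via (19.815,9.275): [(21.1917, 0) (35, 0) (35, 29) (16.8871, 29)]  |A|=462.8564
3. ⊥bis P3·P1 via (27.34,15.88): [(19.343, 12.4549) (21.1917, 0) (35, 0) (35, 19.1607)]  |A|=235.9904
4. ⊥bis P3·P2 via (21.59,14.775): [(20.7053, 13.0384) (19.5833, 10.8359) (21.1917, 0) (35, 0) (35, 19.1607)]  |A|=234.8175
5. ⊥bis P3·P4 via (19.17,14.46): [(20.7053, 13.0384) (19.5833, 10.8359) (21.1917, 0) (35, 0) (35, 19.1607)]  |A|=234.8175
6. canonical 5-gon: [(20.7053, 13.0384) (19.5833, 10.8359) (21.1917, 0) (35, 0) (35, 19.1607)]
7. shoelace: 234.8175

Area of P3's cell: 234.8175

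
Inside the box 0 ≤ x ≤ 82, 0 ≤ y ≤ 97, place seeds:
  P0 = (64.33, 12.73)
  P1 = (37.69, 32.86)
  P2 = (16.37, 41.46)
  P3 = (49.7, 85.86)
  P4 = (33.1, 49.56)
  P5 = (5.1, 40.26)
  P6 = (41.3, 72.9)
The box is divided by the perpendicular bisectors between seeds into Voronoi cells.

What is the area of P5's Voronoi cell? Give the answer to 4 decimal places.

1. box [0,82]×[0,97]: [(0, 0) (82, 0) (82, 97) (0, 97)]
2. ⊥bis P5·P0 via (34.715,26.495): [(0, 0) (22.4002, 0) (67.4856, 97) (0, 97)]  |A|=4359.4599
3. ⊥bis P5·P1 via (21.395,36.56): [(0, 0) (13.0936, 0) (35.1187, 97) (0, 97)]  |A|=2338.2954
4. ⊥bis P5·P2 via (10.735,40.86): [(0, 0) (13.0936, 0) (14.4497, 5.9726) (4.7574, 97) (0, 97)]  |A|=956.4377
5. ⊥bis P5·P3 via (27.4,63.06): [(0, 89.8591) (0, 0) (13.0936, 0) (14.4497, 5.9726) (6.1591, 83.8351)]  |A|=903.1318
6. ⊥bis P5·P4 via (19.1,44.91): [(0, 89.8591) (0, 0) (13.0936, 0) (14.4497, 5.9726) (6.1591, 83.8351)]  |A|=903.1318
7. ⊥bis P5·P6 via (23.2,56.58): [(0, 82.3104) (0, 0) (13.0936, 0) (14.4497, 5.9726) (7.1679, 74.3607)]  |A|=849.9389
8. canonical 5-gon: [(0, 82.3104) (0, 0) (13.0936, 0) (14.4497, 5.9726) (7.1679, 74.3607)]
9. shoelace: 849.9389

Area of P5's cell: 849.9389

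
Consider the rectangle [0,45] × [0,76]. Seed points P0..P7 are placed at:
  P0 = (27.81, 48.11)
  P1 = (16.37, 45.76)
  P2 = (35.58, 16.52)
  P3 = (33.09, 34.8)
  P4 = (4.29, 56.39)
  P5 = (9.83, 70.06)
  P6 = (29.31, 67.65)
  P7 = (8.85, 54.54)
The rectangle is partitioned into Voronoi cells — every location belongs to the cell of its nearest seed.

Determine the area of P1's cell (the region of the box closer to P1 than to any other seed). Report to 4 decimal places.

Area of P1's cell: 570.8769

1. box [0,45]×[0,76]: [(0, 0) (45, 0) (45, 76) (0, 76)]
2. ⊥bis P1·P0 via (22.09,46.935): [(0, 0) (31.7314, 0) (16.1195, 76) (0, 76)]  |A|=1818.3322
3. ⊥bis P1·P2 via (25.975,31.14): [(0, 14.075) (25.4108, 30.7693) (16.1195, 76) (0, 76)]  |A|=1151.3277
4. ⊥bis P1·P3 via (24.73,40.28): [(0, 14.075) (13.2653, 22.79) (23.7608, 38.8014) (16.1195, 76) (0, 76)]  |A|=1095.9679
5. ⊥bis P1·P4 via (10.33,51.075): [(0, 39.3359) (0, 14.075) (13.2653, 22.79) (23.7608, 38.8014) (19.1748, 61.1263)]  |A|=624.5762
6. ⊥bis P1·P5 via (13.1,57.91): [(17.3514, 59.0542) (0, 39.3359) (0, 14.075) (13.2653, 22.79) (23.7608, 38.8014) (19.4827, 59.6278)]  |A|=622.8911
7. ⊥bis P1·P6 via (22.84,56.705): [(18.3921, 59.3343) (17.3514, 59.0542) (0, 39.3359) (0, 14.075) (13.2653, 22.79) (23.7608, 38.8014) (19.702, 58.56)]  |A|=622.2766
8. ⊥bis P1·P7 via (12.61,50.15): [(0.049, 39.3916) (0, 39.3359) (0, 14.075) (13.2653, 22.79) (23.7608, 38.8014) (20.11, 56.5737)]  |A|=570.8769
9. canonical 6-gon: [(0.049, 39.3916) (0, 39.3359) (0, 14.075) (13.2653, 22.79) (23.7608, 38.8014) (20.11, 56.5737)]
10. shoelace: 570.8769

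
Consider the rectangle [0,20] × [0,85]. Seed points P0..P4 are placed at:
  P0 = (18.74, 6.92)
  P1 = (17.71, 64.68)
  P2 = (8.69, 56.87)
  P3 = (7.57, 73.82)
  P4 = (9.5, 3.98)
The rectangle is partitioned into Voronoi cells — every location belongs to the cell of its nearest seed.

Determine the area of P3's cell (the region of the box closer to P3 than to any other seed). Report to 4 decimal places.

1. box [0,20]×[0,85]: [(0, 0) (20, 0) (20, 85) (0, 85)]
2. ⊥bis P3·P0 via (13.155,40.37): [(0, 38.1736) (20, 41.5129) (20, 85) (0, 85)]  |A|=903.1355
3. ⊥bis P3·P1 via (12.64,69.25): [(0, 55.2271) (20, 77.4153) (20, 85) (0, 85)]  |A|=373.5768
4. ⊥bis P3·P2 via (8.13,65.345): [(0, 64.8078) (9.1828, 65.4146) (20, 77.4153) (20, 85) (0, 85)]  |A|=329.5878
5. ⊥bis P3·P4 via (8.535,38.9): [(0, 64.8078) (9.1828, 65.4146) (20, 77.4153) (20, 85) (0, 85)]  |A|=329.5878
6. canonical 5-gon: [(0, 64.8078) (9.1828, 65.4146) (20, 77.4153) (20, 85) (0, 85)]
7. shoelace: 329.5878

Area of P3's cell: 329.5878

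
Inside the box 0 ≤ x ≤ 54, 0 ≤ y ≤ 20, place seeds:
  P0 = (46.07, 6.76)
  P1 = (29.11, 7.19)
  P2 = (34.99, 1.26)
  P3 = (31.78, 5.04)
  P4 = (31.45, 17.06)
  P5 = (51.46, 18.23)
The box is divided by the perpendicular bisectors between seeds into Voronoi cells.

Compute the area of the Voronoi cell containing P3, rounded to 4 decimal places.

Area of P3's cell: 61.7433

1. box [0,54]×[0,20]: [(0, 0) (54, 0) (54, 20) (0, 20)]
2. ⊥bis P3·P0 via (38.925,5.9): [(0, 0) (39.6351, 0) (37.2279, 20) (0, 20)]  |A|=768.6302
3. ⊥bis P3·P1 via (30.445,6.115): [(25.5209, 0) (39.6351, 0) (37.7998, 15.2486)]  |A|=107.6109
4. ⊥bis P3·P2 via (33.385,3.15): [(25.5209, 0) (29.6757, 0) (38.7116, 7.6733) (37.7998, 15.2486)]  |A|=69.3996
5. ⊥bis P3·P4 via (31.615,11.05): [(34.4823, 11.1287) (25.5209, 0) (29.6757, 0) (38.7116, 7.6733) (38.2831, 11.2331)]  |A|=61.7433
6. ⊥bis P3·P5 via (41.62,11.635): [(34.4823, 11.1287) (25.5209, 0) (29.6757, 0) (38.7116, 7.6733) (38.2831, 11.2331)]  |A|=61.7433
7. canonical 5-gon: [(34.4823, 11.1287) (25.5209, 0) (29.6757, 0) (38.7116, 7.6733) (38.2831, 11.2331)]
8. shoelace: 61.7433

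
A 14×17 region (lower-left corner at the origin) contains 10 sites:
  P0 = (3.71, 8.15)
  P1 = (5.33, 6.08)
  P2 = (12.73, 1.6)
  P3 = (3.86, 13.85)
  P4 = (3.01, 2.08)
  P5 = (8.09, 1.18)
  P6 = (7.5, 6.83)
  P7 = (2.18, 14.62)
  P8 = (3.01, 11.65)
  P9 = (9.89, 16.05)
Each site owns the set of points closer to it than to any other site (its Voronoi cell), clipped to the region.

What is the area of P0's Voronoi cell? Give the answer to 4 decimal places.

Area of P0's cell: 21.9318

1. box [0,14]×[0,17]: [(0, 0) (14, 0) (14, 17) (0, 17)]
2. ⊥bis P0·P1 via (4.52,7.115): [(0, 3.5776) (14, 14.5341) (14, 17) (0, 17)]  |A|=111.2178
3. ⊥bis P0·P2 via (8.22,4.875): [(0, 3.5776) (14, 14.5341) (14, 17) (0, 17)]  |A|=111.2178
4. ⊥bis P0·P3 via (3.785,11): [(0, 11.0996) (0, 3.5776) (9.2988, 10.8549)]  |A|=34.9726
5. ⊥bis P0·P4 via (3.36,5.115): [(0, 11.0996) (0, 5.5025) (2.1437, 5.2553) (9.2988, 10.8549)]  |A|=32.9095
6. ⊥bis P0·P5 via (5.9,4.665): [(0, 11.0996) (0, 5.5025) (2.1437, 5.2553) (9.2988, 10.8549)]  |A|=32.9095
7. ⊥bis P0·P6 via (5.605,7.49): [(6.7998, 10.9207) (0, 11.0996) (0, 5.5025) (2.1437, 5.2553) (5.832, 8.1418)]  |A|=29.4056
8. ⊥bis P0·P7 via (2.945,11.385): [(6.7998, 10.9207) (1.5641, 11.0584) (0, 10.6886) (0, 5.5025) (2.1437, 5.2553) (5.832, 8.1418)]  |A|=29.0841
9. ⊥bis P0·P8 via (3.36,9.9): [(6.6753, 10.5631) (0, 9.228) (0, 5.5025) (2.1437, 5.2553) (5.832, 8.1418)]  |A|=21.9318
10. ⊥bis P0·P9 via (6.8,12.1): [(6.6753, 10.5631) (0, 9.228) (0, 5.5025) (2.1437, 5.2553) (5.832, 8.1418)]  |A|=21.9318
11. canonical 5-gon: [(6.6753, 10.5631) (0, 9.228) (0, 5.5025) (2.1437, 5.2553) (5.832, 8.1418)]
12. shoelace: 21.9318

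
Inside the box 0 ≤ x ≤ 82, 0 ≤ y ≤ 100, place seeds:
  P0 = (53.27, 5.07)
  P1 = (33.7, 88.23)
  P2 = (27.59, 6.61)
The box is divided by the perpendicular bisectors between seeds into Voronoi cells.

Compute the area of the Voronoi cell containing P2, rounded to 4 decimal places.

Area of P2's cell: 1997.5409

1. box [0,82]×[0,100]: [(0, 0) (82, 0) (82, 100) (0, 100)]
2. ⊥bis P2·P0 via (40.43,5.84): [(0, 0) (40.0798, 0) (46.0767, 100) (0, 100)]  |A|=4307.8224
3. ⊥bis P2·P1 via (30.645,47.42): [(0, 49.7141) (0, 0) (40.0798, 0) (42.8686, 46.505)]  |A|=1997.5409
4. canonical 4-gon: [(0, 49.7141) (0, 0) (40.0798, 0) (42.8686, 46.505)]
5. shoelace: 1997.5409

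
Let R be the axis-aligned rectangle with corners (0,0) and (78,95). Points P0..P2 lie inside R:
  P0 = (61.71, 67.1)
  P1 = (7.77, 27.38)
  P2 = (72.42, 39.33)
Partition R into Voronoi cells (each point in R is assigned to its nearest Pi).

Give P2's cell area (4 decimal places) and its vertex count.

Area of P2's cell: 1804.8037 (4 vertices)

1. box [0,78]×[0,95]: [(0, 0) (78, 0) (78, 95) (0, 95)]
2. ⊥bis P2·P0 via (67.065,53.215): [(0, 27.3502) (0, 0) (78, 0) (78, 57.4323)]  |A|=3306.5158
3. ⊥bis P2·P1 via (40.095,33.355): [(38.463, 42.1841) (46.2604, 0) (78, 0) (78, 57.4323)]  |A|=1804.8037
4. canonical 4-gon: [(38.463, 42.1841) (46.2604, 0) (78, 0) (78, 57.4323)]
5. shoelace: 1804.8037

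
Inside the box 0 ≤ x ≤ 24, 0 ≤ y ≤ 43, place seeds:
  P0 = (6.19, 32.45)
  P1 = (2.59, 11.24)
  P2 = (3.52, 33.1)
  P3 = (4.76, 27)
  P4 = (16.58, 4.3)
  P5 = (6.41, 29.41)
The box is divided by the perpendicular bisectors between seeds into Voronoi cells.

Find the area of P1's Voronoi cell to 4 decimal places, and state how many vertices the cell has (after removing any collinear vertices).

1. box [0,24]×[0,43]: [(0, 0) (24, 0) (24, 43) (0, 43)]
2. ⊥bis P1·P0 via (4.39,21.845): [(0, 22.5901) (0, 0) (24, 0) (24, 18.5166)]  |A|=493.2803
3. ⊥bis P1·P2 via (3.055,22.17): [(2.2813, 22.2029) (0, 22.3) (0, 0) (24, 0) (24, 18.5166)]  |A|=492.9493
4. ⊥bis P1·P3 via (3.675,19.12): [(0, 19.626) (0, 0) (24, 0) (24, 16.3214)]  |A|=431.3695
5. ⊥bis P1·P4 via (9.585,7.77): [(14.4775, 17.6326) (0, 19.626) (0, 0) (5.7305, 0)]  |A|=192.5902
6. ⊥bis P1·P5 via (4.5,20.325): [(14.4775, 17.6326) (0, 19.626) (0, 0) (5.7305, 0)]  |A|=192.5902
7. canonical 4-gon: [(14.4775, 17.6326) (0, 19.626) (0, 0) (5.7305, 0)]
8. shoelace: 192.5902

Area of P1's cell: 192.5902 (4 vertices)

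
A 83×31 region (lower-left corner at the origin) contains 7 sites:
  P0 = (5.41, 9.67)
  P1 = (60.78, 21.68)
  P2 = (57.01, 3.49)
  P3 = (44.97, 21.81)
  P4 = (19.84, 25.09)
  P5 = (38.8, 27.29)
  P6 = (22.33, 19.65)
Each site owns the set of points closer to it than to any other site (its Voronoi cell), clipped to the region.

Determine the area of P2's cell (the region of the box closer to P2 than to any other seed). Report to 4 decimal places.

Area of P2's cell: 466.3728

1. box [0,83]×[0,31]: [(0, 0) (83, 0) (83, 31) (0, 31)]
2. ⊥bis P2·P0 via (31.21,6.58): [(30.4219, 0) (83, 0) (83, 31) (34.1347, 31)]  |A|=1572.3719
3. ⊥bis P2·P1 via (58.895,12.585): [(32.5824, 18.0385) (30.4219, 0) (83, 0) (83, 7.5891)]  |A|=665.5258
4. ⊥bis P2·P3 via (50.99,12.65): [(52.8101, 13.8461) (31.7418, 0) (83, 0) (83, 7.5891)]  |A|=469.421
5. ⊥bis P2·P4 via (38.425,14.29): [(52.8101, 13.8461) (31.7418, 0) (83, 0) (83, 7.5891)]  |A|=469.421
6. ⊥bis P2·P5 via (47.905,15.39): [(52.8101, 13.8461) (31.7418, 0) (83, 0) (83, 7.5891)]  |A|=469.421
7. ⊥bis P2·P6 via (39.67,11.57): [(52.8101, 13.8461) (35.3985, 2.4032) (34.2787, 0) (83, 0) (83, 7.5891)]  |A|=466.3728
8. canonical 5-gon: [(52.8101, 13.8461) (35.3985, 2.4032) (34.2787, 0) (83, 0) (83, 7.5891)]
9. shoelace: 466.3728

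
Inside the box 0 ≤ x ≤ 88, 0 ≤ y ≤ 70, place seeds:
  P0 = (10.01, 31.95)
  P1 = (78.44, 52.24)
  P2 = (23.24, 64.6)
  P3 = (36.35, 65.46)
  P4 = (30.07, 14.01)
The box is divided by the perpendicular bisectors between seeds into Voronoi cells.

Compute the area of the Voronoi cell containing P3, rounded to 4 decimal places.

1. box [0,88]×[0,70]: [(0, 0) (88, 0) (88, 70) (0, 70)]
2. ⊥bis P3·P0 via (23.18,48.705): [(0, 66.9253) (85.143, 0) (88, 0) (88, 70) (0, 70)]  |A|=3310.892
3. ⊥bis P3·P1 via (57.395,58.85): [(0, 66.9253) (48.0649, 29.1446) (60.8971, 70) (0, 70)]  |A|=1317.8796
4. ⊥bis P3·P2 via (29.795,65.03): [(31.2838, 42.3352) (48.0649, 29.1446) (60.8971, 70) (29.469, 70)]  |A|=862.158
5. ⊥bis P3·P4 via (33.21,39.735): [(31.2838, 42.3352) (34.8457, 39.5353) (50.7199, 37.5977) (60.8971, 70) (29.469, 70)]  |A|=792.4928
6. canonical 5-gon: [(31.2838, 42.3352) (34.8457, 39.5353) (50.7199, 37.5977) (60.8971, 70) (29.469, 70)]
7. shoelace: 792.4928

Area of P3's cell: 792.4928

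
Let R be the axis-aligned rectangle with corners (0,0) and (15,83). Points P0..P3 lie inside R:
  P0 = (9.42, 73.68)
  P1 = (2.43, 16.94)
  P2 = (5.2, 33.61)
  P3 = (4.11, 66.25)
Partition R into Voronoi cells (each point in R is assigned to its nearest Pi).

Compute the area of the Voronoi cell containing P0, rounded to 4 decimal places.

1. box [0,15]×[0,83]: [(0, 0) (15, 0) (15, 83) (0, 83)]
2. ⊥bis P0·P1 via (5.925,45.31): [(0, 46.0399) (15, 44.192) (15, 83) (0, 83)]  |A|=568.2604
3. ⊥bis P0·P2 via (7.31,53.645): [(0, 54.4149) (15, 52.8351) (15, 83) (0, 83)]  |A|=440.6251
4. ⊥bis P0·P3 via (6.765,69.965): [(0, 74.7997) (15, 64.0797) (15, 83) (0, 83)]  |A|=203.4042
5. canonical 4-gon: [(0, 74.7997) (15, 64.0797) (15, 83) (0, 83)]
6. shoelace: 203.4042

Area of P0's cell: 203.4042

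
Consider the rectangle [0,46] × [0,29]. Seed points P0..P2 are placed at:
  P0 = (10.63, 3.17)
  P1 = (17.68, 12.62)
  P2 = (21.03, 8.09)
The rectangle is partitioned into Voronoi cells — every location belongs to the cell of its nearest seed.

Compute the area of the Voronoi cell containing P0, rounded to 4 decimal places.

Area of P0's cell: 205.7909

1. box [0,46]×[0,29]: [(0, 0) (46, 0) (46, 29) (0, 29)]
2. ⊥bis P0·P1 via (14.155,7.895): [(0, 18.4551) (0, 0) (24.7377, 0)]  |A|=228.2677
3. ⊥bis P0·P2 via (15.83,5.63): [(15.0876, 7.1992) (0, 18.4551) (0, 0) (18.4934, 0)]  |A|=205.7909
4. canonical 4-gon: [(15.0876, 7.1992) (0, 18.4551) (0, 0) (18.4934, 0)]
5. shoelace: 205.7909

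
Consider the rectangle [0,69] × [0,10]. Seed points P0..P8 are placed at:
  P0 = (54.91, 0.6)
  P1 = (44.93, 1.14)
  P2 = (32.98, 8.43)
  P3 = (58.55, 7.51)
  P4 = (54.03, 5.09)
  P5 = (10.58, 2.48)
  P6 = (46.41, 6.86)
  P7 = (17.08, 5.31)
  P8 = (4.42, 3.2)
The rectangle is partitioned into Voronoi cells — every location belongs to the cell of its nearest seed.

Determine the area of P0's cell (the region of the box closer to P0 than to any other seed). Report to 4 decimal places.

1. box [0,69]×[0,10]: [(0, 0) (69, 0) (69, 10) (0, 10)]
2. ⊥bis P0·P1 via (49.92,0.87): [(49.8729, 0) (69, 0) (69, 10) (50.414, 10)]  |A|=188.5653
3. ⊥bis P0·P2 via (43.945,4.515): [(49.8729, 0) (69, 0) (69, 10) (50.414, 10)]  |A|=188.5653
4. ⊥bis P0·P3 via (56.73,4.055): [(50.2763, 7.4546) (49.8729, 0) (64.4278, 0)]  |A|=54.2508
5. ⊥bis P0·P4 via (54.47,2.845): [(57.7913, 3.4959) (49.9792, 1.9649) (49.8729, 0) (64.4278, 0)]  |A|=33.0349
6. ⊥bis P0·P5 via (32.745,1.54): [(57.7913, 3.4959) (49.9792, 1.9649) (49.8729, 0) (64.4278, 0)]  |A|=33.0349
7. ⊥bis P0·P6 via (50.66,3.73): [(57.7913, 3.4959) (49.9792, 1.9649) (49.8729, 0) (64.4278, 0)]  |A|=33.0349
8. ⊥bis P0·P7 via (35.995,2.955): [(57.7913, 3.4959) (49.9792, 1.9649) (49.8729, 0) (64.4278, 0)]  |A|=33.0349
9. ⊥bis P0·P8 via (29.665,1.9): [(57.7913, 3.4959) (49.9792, 1.9649) (49.8729, 0) (64.4278, 0)]  |A|=33.0349
10. canonical 4-gon: [(57.7913, 3.4959) (49.9792, 1.9649) (49.8729, 0) (64.4278, 0)]
11. shoelace: 33.0349

Area of P0's cell: 33.0349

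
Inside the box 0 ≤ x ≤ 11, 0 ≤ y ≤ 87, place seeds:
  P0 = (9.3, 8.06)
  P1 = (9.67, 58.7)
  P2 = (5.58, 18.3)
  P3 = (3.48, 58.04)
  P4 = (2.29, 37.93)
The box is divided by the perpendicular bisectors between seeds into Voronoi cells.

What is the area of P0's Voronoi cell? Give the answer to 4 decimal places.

1. box [0,11]×[0,87]: [(0, 0) (11, 0) (11, 87) (0, 87)]
2. ⊥bis P0·P1 via (9.485,33.38): [(0, 33.4493) (0, 0) (11, 0) (11, 33.3689)]  |A|=367.5003
3. ⊥bis P0·P2 via (7.44,13.18): [(0, 10.4772) (0, 0) (11, 0) (11, 14.4733)]  |A|=137.2276
4. ⊥bis P0·P3 via (6.39,33.05): [(0, 10.4772) (0, 0) (11, 0) (11, 14.4733)]  |A|=137.2276
5. ⊥bis P0·P4 via (5.795,22.995): [(0, 10.4772) (0, 0) (11, 0) (11, 14.4733)]  |A|=137.2276
6. canonical 4-gon: [(0, 10.4772) (0, 0) (11, 0) (11, 14.4733)]
7. shoelace: 137.2276

Area of P0's cell: 137.2276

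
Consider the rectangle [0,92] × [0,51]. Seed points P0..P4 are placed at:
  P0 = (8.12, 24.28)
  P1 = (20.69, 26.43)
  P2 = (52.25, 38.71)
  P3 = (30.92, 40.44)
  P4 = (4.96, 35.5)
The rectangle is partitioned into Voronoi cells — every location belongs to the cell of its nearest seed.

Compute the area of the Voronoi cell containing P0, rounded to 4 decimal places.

1. box [0,92]×[0,51]: [(0, 0) (92, 0) (92, 51) (0, 51)]
2. ⊥bis P0·P1 via (14.405,25.355): [(0, 0) (18.7418, 0) (10.0186, 51) (0, 51)]  |A|=733.3901
3. ⊥bis P0·P2 via (30.185,31.495): [(0, 0) (18.7418, 0) (10.0186, 51) (0, 51)]  |A|=733.3901
4. ⊥bis P0·P3 via (19.52,32.36): [(0, 0) (18.7418, 0) (11.1988, 44.1004) (6.3085, 51) (0, 51)]  |A|=720.5909
5. ⊥bis P0·P4 via (6.54,29.89): [(0, 28.0481) (0, 0) (18.7418, 0) (13.3035, 31.7949)]  |A|=484.5151
6. canonical 4-gon: [(0, 28.0481) (0, 0) (18.7418, 0) (13.3035, 31.7949)]
7. shoelace: 484.5151

Area of P0's cell: 484.5151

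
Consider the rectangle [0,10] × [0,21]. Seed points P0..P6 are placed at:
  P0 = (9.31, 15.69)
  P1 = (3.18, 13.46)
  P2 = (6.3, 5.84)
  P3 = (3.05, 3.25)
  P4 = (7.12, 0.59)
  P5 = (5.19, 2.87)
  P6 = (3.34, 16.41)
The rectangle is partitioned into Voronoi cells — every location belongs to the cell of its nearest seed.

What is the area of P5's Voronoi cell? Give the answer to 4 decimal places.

Area of P5's cell: 10.5902

1. box [0,10]×[0,21]: [(0, 0) (10, 0) (10, 21) (0, 21)]
2. ⊥bis P5·P0 via (7.25,9.28): [(0, 11.61) (0, 0) (10, 0) (10, 8.3962)]  |A|=100.0309
3. ⊥bis P5·P1 via (4.185,8.165): [(8.2932, 8.9447) (0, 7.3707) (0, 0) (10, 0) (10, 8.3962)]  |A|=82.4523
4. ⊥bis P5·P2 via (5.745,4.355): [(0, 6.5021) (0, 0) (10, 0) (10, 2.7647)]  |A|=46.3343
5. ⊥bis P5·P3 via (4.12,3.06): [(4.4368, 4.8439) (3.5766, 0) (10, 0) (10, 2.7647)]  |A|=23.2476
6. ⊥bis P5·P4 via (6.155,1.73): [(8.1807, 3.4447) (4.4368, 4.8439) (3.5766, 0) (4.1113, 0)]  |A|=10.5902
7. ⊥bis P5·P6 via (4.265,9.64): [(8.1807, 3.4447) (4.4368, 4.8439) (3.5766, 0) (4.1113, 0)]  |A|=10.5902
8. canonical 4-gon: [(8.1807, 3.4447) (4.4368, 4.8439) (3.5766, 0) (4.1113, 0)]
9. shoelace: 10.5902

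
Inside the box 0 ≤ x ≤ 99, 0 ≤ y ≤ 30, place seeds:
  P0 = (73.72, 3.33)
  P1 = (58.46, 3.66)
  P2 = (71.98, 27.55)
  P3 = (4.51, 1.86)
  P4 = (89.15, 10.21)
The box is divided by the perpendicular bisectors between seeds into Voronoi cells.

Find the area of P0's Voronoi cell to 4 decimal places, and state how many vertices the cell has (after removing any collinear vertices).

1. box [0,99]×[0,30]: [(0, 0) (99, 0) (99, 30) (0, 30)]
2. ⊥bis P0·P1 via (66.09,3.495): [(66.0144, 0) (99, 0) (99, 30) (66.6632, 30)]  |A|=979.8361
3. ⊥bis P0·P2 via (72.85,15.44): [(66.3382, 14.9722) (66.0144, 0) (99, 0) (99, 17.3187)]  |A|=529.7623
4. ⊥bis P0·P3 via (39.115,2.595): [(66.3382, 14.9722) (66.0144, 0) (99, 0) (99, 17.3187)]  |A|=529.7623
5. ⊥bis P0·P4 via (81.435,6.77): [(77.4227, 15.7685) (66.3382, 14.9722) (66.0144, 0) (84.4536, 0)]  |A|=228.2302
6. canonical 4-gon: [(77.4227, 15.7685) (66.3382, 14.9722) (66.0144, 0) (84.4536, 0)]
7. shoelace: 228.2302

Area of P0's cell: 228.2302 (4 vertices)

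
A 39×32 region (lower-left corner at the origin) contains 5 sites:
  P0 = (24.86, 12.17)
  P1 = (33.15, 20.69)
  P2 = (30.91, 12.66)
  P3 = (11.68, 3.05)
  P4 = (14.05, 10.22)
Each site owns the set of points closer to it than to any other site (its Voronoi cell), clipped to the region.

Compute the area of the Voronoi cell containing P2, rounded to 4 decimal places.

1. box [0,39]×[0,32]: [(0, 0) (39, 0) (39, 32) (0, 32)]
2. ⊥bis P2·P0 via (27.885,12.415): [(28.8905, 0) (39, 0) (39, 32) (26.2988, 32)]  |A|=364.9714
3. ⊥bis P2·P1 via (32.03,16.675): [(27.4362, 17.9565) (28.8905, 0) (39, 0) (39, 14.7307)]  |A|=175.9368
4. ⊥bis P2·P3 via (21.295,7.855): [(27.4362, 17.9565) (28.8905, 0) (39, 0) (39, 14.7307)]  |A|=175.9368
5. ⊥bis P2·P4 via (22.48,11.44): [(27.4362, 17.9565) (28.8905, 0) (39, 0) (39, 14.7307)]  |A|=175.9368
6. canonical 4-gon: [(27.4362, 17.9565) (28.8905, 0) (39, 0) (39, 14.7307)]
7. shoelace: 175.9368

Area of P2's cell: 175.9368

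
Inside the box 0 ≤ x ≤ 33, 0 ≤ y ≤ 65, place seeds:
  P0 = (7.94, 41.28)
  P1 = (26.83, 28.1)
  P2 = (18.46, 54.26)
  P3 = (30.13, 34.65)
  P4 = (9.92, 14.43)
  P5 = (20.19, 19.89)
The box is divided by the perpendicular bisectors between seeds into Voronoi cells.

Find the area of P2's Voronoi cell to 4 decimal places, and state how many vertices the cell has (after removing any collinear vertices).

1. box [0,33]×[0,65]: [(0, 0) (33, 0) (33, 65) (0, 65)]
2. ⊥bis P2·P0 via (13.2,47.77): [(0, 58.4683) (33, 31.7225) (33, 65) (0, 65)]  |A|=656.851
3. ⊥bis P2·P1 via (22.645,41.18): [(0, 58.4683) (21.7029, 40.8786) (33, 44.4931) (33, 65) (0, 65)]  |A|=584.7158
4. ⊥bis P2·P3 via (24.295,44.455): [(0, 58.4683) (20.2559, 42.0513) (33, 49.6354) (33, 65) (0, 65)]  |A|=542.7097
5. ⊥bis P2·P4 via (14.19,34.345): [(0, 58.4683) (20.2559, 42.0513) (33, 49.6354) (33, 65) (0, 65)]  |A|=542.7097
6. ⊥bis P2·P5 via (19.325,37.075): [(0, 58.4683) (20.2559, 42.0513) (33, 49.6354) (33, 65) (0, 65)]  |A|=542.7097
7. canonical 5-gon: [(0, 58.4683) (20.2559, 42.0513) (33, 49.6354) (33, 65) (0, 65)]
8. shoelace: 542.7097

Area of P2's cell: 542.7097 (5 vertices)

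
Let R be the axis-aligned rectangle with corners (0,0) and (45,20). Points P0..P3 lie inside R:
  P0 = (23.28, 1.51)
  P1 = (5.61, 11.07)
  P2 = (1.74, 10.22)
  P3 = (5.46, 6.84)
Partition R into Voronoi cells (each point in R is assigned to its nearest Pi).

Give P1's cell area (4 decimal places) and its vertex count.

1. box [0,45]×[0,20]: [(0, 0) (45, 0) (45, 20) (0, 20)]
2. ⊥bis P1·P0 via (14.445,6.29): [(0, 0) (11.0419, 0) (21.8625, 20) (0, 20)]  |A|=329.0444
3. ⊥bis P1·P2 via (3.675,10.645): [(6.013, 0) (11.0419, 0) (21.8625, 20) (1.6203, 20)]  |A|=252.7111
4. ⊥bis P1·P3 via (5.535,8.955): [(4.0345, 9.0082) (15.692, 8.5948) (21.8625, 20) (1.6203, 20)]  |A|=179.0024
5. canonical 4-gon: [(4.0345, 9.0082) (15.692, 8.5948) (21.8625, 20) (1.6203, 20)]
6. shoelace: 179.0024

Area of P1's cell: 179.0024 (4 vertices)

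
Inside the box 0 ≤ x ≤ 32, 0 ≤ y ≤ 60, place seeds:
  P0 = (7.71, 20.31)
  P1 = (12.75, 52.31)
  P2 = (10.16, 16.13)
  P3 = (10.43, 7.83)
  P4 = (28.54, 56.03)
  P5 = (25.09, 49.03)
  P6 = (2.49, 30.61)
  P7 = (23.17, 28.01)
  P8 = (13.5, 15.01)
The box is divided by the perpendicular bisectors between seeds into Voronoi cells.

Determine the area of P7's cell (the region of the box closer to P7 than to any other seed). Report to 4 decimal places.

1. box [0,32]×[0,60]: [(0, 0) (32, 0) (32, 60) (0, 60)]
2. ⊥bis P7·P0 via (15.44,24.16): [(0, 55.1603) (27.4731, 0) (32, 0) (32, 60) (0, 60)]  |A|=1162.2871
3. ⊥bis P7·P1 via (17.96,40.16): [(9.317, 36.4538) (27.4731, 0) (32, 0) (32, 46.1804)]  |A|=606.2676
4. ⊥bis P7·P2 via (16.665,22.07): [(9.317, 36.4538) (16.2601, 22.5134) (32, 5.2764) (32, 46.1804)]  |A|=513.7851
5. ⊥bis P7·P3 via (16.8,17.92): [(9.317, 36.4538) (16.2601, 22.5134) (25.4291, 12.4723) (32, 8.324) (32, 46.1804)]  |A|=503.7723
6. ⊥bis P7·P4 via (25.855,42.02): [(23.3964, 42.4912) (9.317, 36.4538) (16.2601, 22.5134) (25.4291, 12.4723) (32, 8.324) (32, 40.8423)]  |A|=480.8088
7. ⊥bis P7·P5 via (24.13,38.52): [(15.8905, 39.2726) (9.317, 36.4538) (16.2601, 22.5134) (25.4291, 12.4723) (32, 8.324) (32, 37.8011)]  |A|=436.2793
8. ⊥bis P7·P6 via (12.83,29.31): [(15.8905, 39.2726) (13.9795, 38.4531) (12.8391, 29.3821) (16.2601, 22.5134) (25.4291, 12.4723) (32, 8.324) (32, 37.8011)]  |A|=416.2722
9. ⊥bis P7·P8 via (18.335,21.51): [(15.8905, 39.2726) (13.9795, 38.4531) (12.8391, 29.3821) (15.8329, 23.3712) (32, 11.3453) (32, 37.8011)]  |A|=374.1574
10. canonical 6-gon: [(15.8905, 39.2726) (13.9795, 38.4531) (12.8391, 29.3821) (15.8329, 23.3712) (32, 11.3453) (32, 37.8011)]
11. shoelace: 374.1574

Area of P7's cell: 374.1574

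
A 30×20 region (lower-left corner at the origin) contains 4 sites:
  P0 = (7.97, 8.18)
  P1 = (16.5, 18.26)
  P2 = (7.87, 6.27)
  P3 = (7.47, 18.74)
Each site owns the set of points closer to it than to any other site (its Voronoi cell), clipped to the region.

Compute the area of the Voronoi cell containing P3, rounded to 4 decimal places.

1. box [0,30]×[0,20]: [(0, 0) (30, 0) (30, 20) (0, 20)]
2. ⊥bis P3·P0 via (7.72,13.46): [(0, 13.0945) (30, 14.5149) (30, 20) (0, 20)]  |A|=185.8591
3. ⊥bis P3·P1 via (11.985,18.5): [(0, 13.0945) (11.7272, 13.6497) (12.0647, 20) (0, 20)]  |A|=78.7983
4. ⊥bis P3·P2 via (7.67,12.505): [(0, 13.0945) (11.7272, 13.6497) (12.0647, 20) (0, 20)]  |A|=78.7983
5. canonical 4-gon: [(0, 13.0945) (11.7272, 13.6497) (12.0647, 20) (0, 20)]
6. shoelace: 78.7983

Area of P3's cell: 78.7983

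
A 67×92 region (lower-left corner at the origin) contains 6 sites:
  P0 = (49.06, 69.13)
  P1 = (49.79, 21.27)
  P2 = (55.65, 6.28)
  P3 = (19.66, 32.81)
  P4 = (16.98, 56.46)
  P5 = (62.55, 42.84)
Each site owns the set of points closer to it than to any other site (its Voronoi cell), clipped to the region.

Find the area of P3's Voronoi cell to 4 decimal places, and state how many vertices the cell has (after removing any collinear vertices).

Area of P3's cell: 1470.1291 (6 vertices)

1. box [0,67]×[0,92]: [(0, 0) (67, 0) (67, 92) (0, 92)]
2. ⊥bis P3·P0 via (34.36,50.97): [(0, 78.7834) (0, 0) (67, 0) (67, 24.5489)]  |A|=3461.6317
3. ⊥bis P3·P1 via (34.725,27.04): [(41.6349, 45.0812) (0, 78.7834) (0, 0) (24.3685, 0)]  |A|=2189.3503
4. ⊥bis P3·P2 via (37.655,19.545): [(25.5809, 3.1656) (41.6349, 45.0812) (0, 78.7834) (0, 0) (23.2474, 0)]  |A|=2187.5759
5. ⊥bis P3·P4 via (18.32,44.635): [(25.5809, 3.1656) (41.6349, 45.0812) (39.2553, 47.0074) (0, 42.559) (0, 0) (23.2474, 0)]  |A|=1476.5747
6. ⊥bis P3·P5 via (41.105,37.825): [(25.5809, 3.1656) (40.2523, 41.4713) (38.9653, 46.9745) (0, 42.559) (0, 0) (23.2474, 0)]  |A|=1470.1291
7. canonical 6-gon: [(25.5809, 3.1656) (40.2523, 41.4713) (38.9653, 46.9745) (0, 42.559) (0, 0) (23.2474, 0)]
8. shoelace: 1470.1291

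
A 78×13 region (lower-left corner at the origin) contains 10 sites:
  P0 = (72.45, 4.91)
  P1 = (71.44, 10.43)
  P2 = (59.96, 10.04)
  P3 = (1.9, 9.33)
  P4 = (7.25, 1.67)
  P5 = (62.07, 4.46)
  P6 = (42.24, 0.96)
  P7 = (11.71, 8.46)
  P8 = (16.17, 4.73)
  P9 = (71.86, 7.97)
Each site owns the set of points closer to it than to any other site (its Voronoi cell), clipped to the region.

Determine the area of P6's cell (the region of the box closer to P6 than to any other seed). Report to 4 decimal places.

1. box [0,78]×[0,13]: [(0, 0) (78, 0) (78, 13) (0, 13)]
2. ⊥bis P6·P0 via (57.345,2.935): [(0, 0) (57.7288, 0) (56.029, 13) (0, 13)]  |A|=739.4253
3. ⊥bis P6·P1 via (56.84,5.695): [(0, 0) (57.7288, 0) (57.0815, 4.9504) (54.4709, 13) (0, 13)]  |A|=733.1543
4. ⊥bis P6·P2 via (51.1,5.5): [(0, 0) (53.9183, 0) (47.2569, 13) (0, 13)]  |A|=657.6386
5. ⊥bis P6·P3 via (22.07,5.145): [(21.0025, 0) (53.9183, 0) (47.2569, 13) (23.6998, 13)]  |A|=367.0737
6. ⊥bis P6·P4 via (24.745,1.315): [(24.7183, 0) (53.9183, 0) (47.2569, 13) (24.9821, 13)]  |A|=334.5859
7. ⊥bis P6·P5 via (52.155,2.71): [(24.7183, 0) (52.6333, 0) (51.9582, 3.8253) (47.2569, 13) (24.9821, 13)]  |A|=332.1282
8. ⊥bis P6·P7 via (26.975,4.71): [(25.8179, 0) (52.6333, 0) (51.9582, 3.8253) (47.2569, 13) (29.0115, 13)]  |A|=298.7894
9. ⊥bis P6·P8 via (29.205,2.845): [(28.7936, 0) (52.6333, 0) (51.9582, 3.8253) (47.2569, 13) (30.6735, 13)]  |A|=268.6447
10. ⊥bis P6·P9 via (57.05,4.465): [(28.7936, 0) (52.6333, 0) (51.9582, 3.8253) (47.2569, 13) (30.6735, 13)]  |A|=268.6447
11. canonical 5-gon: [(28.7936, 0) (52.6333, 0) (51.9582, 3.8253) (47.2569, 13) (30.6735, 13)]
12. shoelace: 268.6447

Area of P6's cell: 268.6447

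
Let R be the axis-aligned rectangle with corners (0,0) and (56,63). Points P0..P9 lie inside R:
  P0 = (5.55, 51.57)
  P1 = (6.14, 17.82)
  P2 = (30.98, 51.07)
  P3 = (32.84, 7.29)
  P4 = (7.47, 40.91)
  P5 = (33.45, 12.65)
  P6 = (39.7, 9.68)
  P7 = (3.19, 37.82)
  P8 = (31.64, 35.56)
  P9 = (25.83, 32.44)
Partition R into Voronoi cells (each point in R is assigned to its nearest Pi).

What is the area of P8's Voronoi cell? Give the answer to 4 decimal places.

1. box [0,56]×[0,63]: [(0, 0) (56, 0) (56, 63) (0, 63)]
2. ⊥bis P8·P0 via (18.595,43.565): [(0, 13.2625) (0, 0) (56, 0) (56, 63) (30.5212, 63)]  |A|=2768.9756
3. ⊥bis P8·P1 via (18.89,26.69): [(13.2312, 34.8241) (37.4579, 0) (56, 0) (56, 63) (30.5212, 63)]  |A|=2029.0178
4. ⊥bis P8·P2 via (31.31,43.315): [(18.0966, 42.7527) (13.2312, 34.8241) (37.4579, 0) (56, 0) (56, 44.3656)]  |A|=1417.9263
5. ⊥bis P8·P3 via (32.24,21.425): [(18.0966, 42.7527) (13.2312, 34.8241) (22.8306, 21.0256) (56, 22.4336) (56, 44.3656)]  |A|=850.9433
6. ⊥bis P8·P4 via (19.555,38.235): [(20.5784, 42.8583) (17.4558, 28.7515) (22.8306, 21.0256) (56, 22.4336) (56, 44.3656)]  |A|=802.0824
7. ⊥bis P8·P5 via (32.545,24.105): [(20.5784, 42.8583) (17.4558, 28.7515) (21.3061, 23.2171) (56, 25.9581) (56, 44.3656)]  |A|=703.5249
8. ⊥bis P8·P6 via (35.67,22.62): [(20.5784, 42.8583) (17.4558, 28.7515) (21.3061, 23.2171) (43.1211, 24.9406) (56, 28.9515) (56, 44.3656)]  |A|=684.2487
9. ⊥bis P8·P7 via (17.415,36.69): [(20.5784, 42.8583) (17.4558, 28.7515) (21.3061, 23.2171) (43.1211, 24.9406) (56, 28.9515) (56, 44.3656)]  |A|=684.2487
10. ⊥bis P8·P9 via (28.735,34): [(23.9021, 42.9998) (33.9875, 24.219) (43.1211, 24.9406) (56, 28.9515) (56, 44.3656)]  |A|=491.6226
11. canonical 5-gon: [(23.9021, 42.9998) (33.9875, 24.219) (43.1211, 24.9406) (56, 28.9515) (56, 44.3656)]
12. shoelace: 491.6226

Area of P8's cell: 491.6226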